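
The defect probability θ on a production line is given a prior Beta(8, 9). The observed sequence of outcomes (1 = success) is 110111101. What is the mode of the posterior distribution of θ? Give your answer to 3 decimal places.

θ̂_MAP = 0.583

Prior: Beta(8, 9).
Data: 7 successes in 9 trials (from the sequence). The binomial likelihood contributes θ^7(1−θ)^2, so the posterior is Beta(8+7, 9+2) = Beta(15, 11).
For Beta(a, b) with a, b > 1 the mode is (a−1)/(a+b−2) = 14/24 ≈ 0.583.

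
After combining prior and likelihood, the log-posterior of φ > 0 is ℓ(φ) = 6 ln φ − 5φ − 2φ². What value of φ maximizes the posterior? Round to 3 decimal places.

φ̂_MAP = 0.750

ℓ'(φ) = 6/φ − 5 − 4φ. Setting this to zero and multiplying by φ: 4φ² + 5φ − 6 = 0.
φ = (−5 + √(5² + 4·4·6)) / (2·4) = (−5 + √121) / 8 = (−5 + 11)/8 = 3/4.
ℓ''(φ) = −6/φ² − 4 < 0, confirming a maximum.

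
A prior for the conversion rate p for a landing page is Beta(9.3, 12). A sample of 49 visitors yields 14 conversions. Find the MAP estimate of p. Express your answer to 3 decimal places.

p̂_MAP = 0.327

Prior: Beta(9.3, 12).
Data: 14 successes in 49 trials. The binomial likelihood contributes p^14(1−p)^35, so the posterior is Beta(9.3+14, 12+35) = Beta(23.3, 47).
For Beta(a, b) with a, b > 1 the mode is (a−1)/(a+b−2) = 22.3/68.3 ≈ 0.327.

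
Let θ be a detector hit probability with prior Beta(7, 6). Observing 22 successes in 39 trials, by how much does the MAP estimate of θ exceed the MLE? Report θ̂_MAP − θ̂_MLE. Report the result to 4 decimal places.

MAP − MLE = -0.0041

Posterior is Beta(29, 23); MAP = (29−1)/(52−2) = 28/50 ≈ 0.56000.
MLE ignores the prior: θ̂_MLE = k/n = 22/39 ≈ 0.56410.
Difference = 28/50 − 22/39 = -4/975 ≈ -0.0041.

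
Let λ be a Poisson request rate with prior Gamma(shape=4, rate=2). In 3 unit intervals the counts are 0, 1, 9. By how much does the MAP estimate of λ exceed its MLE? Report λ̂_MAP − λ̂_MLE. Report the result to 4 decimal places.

Σxᵢ = 10. Posterior is Gamma(14, 5); MAP = (14−1)/5 = 13/5 ≈ 2.60000.
MLE = x̄ = 10/3 ≈ 3.33333.
Difference = 13/5 − 10/3 = -11/15 ≈ -0.7333.

MAP − MLE = -0.7333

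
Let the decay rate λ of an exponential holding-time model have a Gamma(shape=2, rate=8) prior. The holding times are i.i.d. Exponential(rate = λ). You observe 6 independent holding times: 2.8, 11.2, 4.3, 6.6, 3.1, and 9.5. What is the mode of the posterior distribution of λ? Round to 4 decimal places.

λ̂_MAP = 0.1538

The Exponential(rate=λ) likelihood is ∝ λ^n e^(−λΣtᵢ). Here n = 6 and Σtᵢ = 2.8 + 11.2 + 4.3 + 6.6 + 3.1 + 9.5 = 37.5.
Posterior ∝ λe^(−8λ) · λ^6e^(−37.5λ) = λ^7e^(−45.5λ), i.e. Gamma(8, 45.5).
Mode = (a−1)/b = 7/45.5 ≈ 0.1538.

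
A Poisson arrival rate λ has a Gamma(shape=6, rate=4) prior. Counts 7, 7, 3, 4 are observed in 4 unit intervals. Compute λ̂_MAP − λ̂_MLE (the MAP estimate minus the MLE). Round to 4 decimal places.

Σxᵢ = 21. Posterior is Gamma(27, 8); MAP = (27−1)/8 = 26/8 ≈ 3.25000.
MLE = x̄ = 21/4 ≈ 5.25000.
Difference = 26/8 − 21/4 = -2 ≈ -2.0000.

MAP − MLE = -2.0000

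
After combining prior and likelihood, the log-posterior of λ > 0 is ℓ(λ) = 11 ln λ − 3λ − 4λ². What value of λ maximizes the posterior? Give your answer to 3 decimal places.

ℓ'(λ) = 11/λ − 3 − 8λ. Setting this to zero and multiplying by λ: 8λ² + 3λ − 11 = 0.
λ = (−3 + √(3² + 4·8·11)) / (2·8) = (−3 + √361) / 16 = (−3 + 19)/16 = 1.
ℓ''(λ) = −11/λ² − 8 < 0, confirming a maximum.

λ̂_MAP = 1.000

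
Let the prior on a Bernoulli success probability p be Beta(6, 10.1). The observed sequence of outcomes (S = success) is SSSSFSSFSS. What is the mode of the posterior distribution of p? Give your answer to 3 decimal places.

p̂_MAP = 0.539

Prior: Beta(6, 10.1).
Data: 8 successes in 10 trials (from the sequence). The binomial likelihood contributes p^8(1−p)^2, so the posterior is Beta(6+8, 10.1+2) = Beta(14, 12.1).
For Beta(a, b) with a, b > 1 the mode is (a−1)/(a+b−2) = 13/24.1 ≈ 0.539.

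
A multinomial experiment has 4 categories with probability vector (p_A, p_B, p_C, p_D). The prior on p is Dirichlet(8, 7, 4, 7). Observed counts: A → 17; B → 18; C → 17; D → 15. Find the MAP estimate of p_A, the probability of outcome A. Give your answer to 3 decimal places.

The posterior is Dirichlet(αᵢ + nᵢ) = Dirichlet(25, 25, 21, 22).
For a Dirichlet(a₁,…,a_K) with all aᵢ > 1, the mode has j-th component (aⱼ − 1)/(Σaᵢ − K).
Here Σaᵢ = 93 and K = 4, so p_A = (25 − 1)/(93 − 4) = 24/89 ≈ 0.270.

MAP estimate of p_A = 0.270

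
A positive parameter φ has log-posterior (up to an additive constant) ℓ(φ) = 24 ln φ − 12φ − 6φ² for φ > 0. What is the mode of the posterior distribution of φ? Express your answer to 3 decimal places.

φ̂_MAP = 1.000

ℓ'(φ) = 24/φ − 12 − 12φ. Setting this to zero and multiplying by φ: 12φ² + 12φ − 24 = 0.
φ = (−12 + √(12² + 4·12·24)) / (2·12) = (−12 + √1296) / 24 = (−12 + 36)/24 = 1.
ℓ''(φ) = −24/φ² − 12 < 0, confirming a maximum.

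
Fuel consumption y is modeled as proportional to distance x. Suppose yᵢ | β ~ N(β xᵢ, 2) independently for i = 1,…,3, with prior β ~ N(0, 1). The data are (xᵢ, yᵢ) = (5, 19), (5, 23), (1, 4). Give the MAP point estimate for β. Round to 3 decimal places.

β̂_MAP = 4.038

log p(β | y) = −Σ(yᵢ − βxᵢ)²/(2·2) − β²/(2·1) + const.
Setting the derivative to zero: Σxᵢ(yᵢ − βxᵢ)/2 − β/1 = 0, so β = Σxᵢyᵢ / (Σxᵢ² + σ²/τ²).
Σxᵢyᵢ = 5·19 + 5·23 + 1·4 = 214; Σxᵢ² = 51; σ²/τ² = 2.
β̂_MAP = 214 / (51 + 2) = 214/53 ≈ 4.038.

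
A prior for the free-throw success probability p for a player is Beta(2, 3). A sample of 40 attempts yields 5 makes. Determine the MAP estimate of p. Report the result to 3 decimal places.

p̂_MAP = 0.140

Prior: Beta(2, 3).
Data: 5 successes in 40 trials. The binomial likelihood contributes p^5(1−p)^35, so the posterior is Beta(2+5, 3+35) = Beta(7, 38).
For Beta(a, b) with a, b > 1 the mode is (a−1)/(a+b−2) = 6/43 ≈ 0.140.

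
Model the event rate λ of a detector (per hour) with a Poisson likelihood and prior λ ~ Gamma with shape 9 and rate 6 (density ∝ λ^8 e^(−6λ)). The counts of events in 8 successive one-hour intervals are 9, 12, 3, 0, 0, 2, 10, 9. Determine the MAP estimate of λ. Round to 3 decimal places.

Σxᵢ = 9+12+3+0+0+2+10+9 = 45, with n = 8.
Posterior ∝ λ^8e^(−6λ) · λ^45e^(−8λ) = λ^53e^(−14λ), i.e. Gamma(shape=54, rate=14).
The mode of a Gamma(a, b) with a ≥ 1 (shape–rate) is (a−1)/b = 53/14 ≈ 3.786.

λ̂_MAP = 3.786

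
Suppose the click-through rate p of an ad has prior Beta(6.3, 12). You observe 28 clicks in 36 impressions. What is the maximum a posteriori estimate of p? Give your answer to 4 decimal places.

Prior: Beta(6.3, 12).
Data: 28 successes in 36 trials. The binomial likelihood contributes p^28(1−p)^8, so the posterior is Beta(6.3+28, 12+8) = Beta(34.3, 20).
For Beta(a, b) with a, b > 1 the mode is (a−1)/(a+b−2) = 33.3/52.3 ≈ 0.6367.

p̂_MAP = 0.6367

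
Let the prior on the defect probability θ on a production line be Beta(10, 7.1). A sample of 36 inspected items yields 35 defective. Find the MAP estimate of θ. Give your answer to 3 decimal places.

θ̂_MAP = 0.861

Prior: Beta(10, 7.1).
Data: 35 successes in 36 trials. The binomial likelihood contributes θ^35(1−θ)^1, so the posterior is Beta(10+35, 7.1+1) = Beta(45, 8.1).
For Beta(a, b) with a, b > 1 the mode is (a−1)/(a+b−2) = 44/51.1 ≈ 0.861.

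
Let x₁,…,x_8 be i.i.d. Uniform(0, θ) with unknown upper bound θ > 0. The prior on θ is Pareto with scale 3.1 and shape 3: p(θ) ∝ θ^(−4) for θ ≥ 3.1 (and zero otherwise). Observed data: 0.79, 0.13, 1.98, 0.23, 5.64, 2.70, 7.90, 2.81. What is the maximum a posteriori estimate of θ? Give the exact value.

θ̂_MAP = 7.90

The Uniform(0, θ) likelihood is θ^(−n) for θ ≥ max(xᵢ), zero otherwise. Here max(xᵢ) = 7.90.
Posterior ∝ θ^(−4) · θ^(−8) = θ^(−12) on θ ≥ max(3.1, 7.90) = 7.90.
This density is strictly decreasing in θ, so the posterior mode lies at the lower boundary of the support.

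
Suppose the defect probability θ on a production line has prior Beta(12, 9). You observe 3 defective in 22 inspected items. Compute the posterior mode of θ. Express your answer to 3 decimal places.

Prior: Beta(12, 9).
Data: 3 successes in 22 trials. The binomial likelihood contributes θ^3(1−θ)^19, so the posterior is Beta(12+3, 9+19) = Beta(15, 28).
For Beta(a, b) with a, b > 1 the mode is (a−1)/(a+b−2) = 14/41 ≈ 0.341.

θ̂_MAP = 0.341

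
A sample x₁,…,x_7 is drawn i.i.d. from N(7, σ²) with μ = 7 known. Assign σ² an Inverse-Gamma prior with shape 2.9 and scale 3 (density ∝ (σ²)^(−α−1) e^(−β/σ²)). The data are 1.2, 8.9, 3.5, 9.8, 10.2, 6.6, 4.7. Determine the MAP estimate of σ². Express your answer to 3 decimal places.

Sum of squared deviations about the known mean: SS = (1.2−7)² + (8.9−7)² + (3.5−7)² + (9.8−7)² + (10.2−7)² + (6.6−7)² + (4.7−7)² = 73.03.
The Normal likelihood contributes (σ²)^(−n/2) exp(−SS/(2σ²)), so the posterior is Inverse-Gamma(α + n/2, β + SS/2) = Inverse-Gamma(6.4, 39.515).
The mode of Inverse-Gamma(a, b) is b/(a+1) = 39.515/7.4 ≈ 5.340.

σ̂²_MAP = 5.340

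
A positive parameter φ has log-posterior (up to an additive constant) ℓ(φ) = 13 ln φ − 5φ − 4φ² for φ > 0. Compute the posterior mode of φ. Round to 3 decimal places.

ℓ'(φ) = 13/φ − 5 − 8φ. Setting this to zero and multiplying by φ: 8φ² + 5φ − 13 = 0.
φ = (−5 + √(5² + 4·8·13)) / (2·8) = (−5 + √441) / 16 = (−5 + 21)/16 = 1.
ℓ''(φ) = −13/φ² − 8 < 0, confirming a maximum.

φ̂_MAP = 1.000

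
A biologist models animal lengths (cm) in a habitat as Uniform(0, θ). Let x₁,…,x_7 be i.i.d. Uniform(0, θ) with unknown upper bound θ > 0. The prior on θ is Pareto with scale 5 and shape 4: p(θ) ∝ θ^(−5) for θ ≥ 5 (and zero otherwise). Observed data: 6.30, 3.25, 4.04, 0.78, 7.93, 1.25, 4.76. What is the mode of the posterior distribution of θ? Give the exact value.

θ̂_MAP = 7.93

The Uniform(0, θ) likelihood is θ^(−n) for θ ≥ max(xᵢ), zero otherwise. Here max(xᵢ) = 7.93.
Posterior ∝ θ^(−5) · θ^(−7) = θ^(−12) on θ ≥ max(5, 7.93) = 7.93.
This density is strictly decreasing in θ, so the posterior mode lies at the lower boundary of the support.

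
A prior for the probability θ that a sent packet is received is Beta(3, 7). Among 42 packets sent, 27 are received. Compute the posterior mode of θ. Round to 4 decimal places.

θ̂_MAP = 0.5800

Prior: Beta(3, 7).
Data: 27 successes in 42 trials. The binomial likelihood contributes θ^27(1−θ)^15, so the posterior is Beta(3+27, 7+15) = Beta(30, 22).
For Beta(a, b) with a, b > 1 the mode is (a−1)/(a+b−2) = 29/50 ≈ 0.5800.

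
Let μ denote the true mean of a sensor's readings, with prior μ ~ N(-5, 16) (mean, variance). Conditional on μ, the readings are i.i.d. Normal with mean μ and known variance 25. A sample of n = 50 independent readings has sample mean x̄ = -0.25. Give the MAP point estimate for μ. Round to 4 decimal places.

μ̂_MAP = -0.3939

n = 50, x̄ = -0.25.
For a Normal prior and Normal likelihood with known variance, the posterior is Normal; its mode equals its mean, the precision-weighted average.
Prior precision 1/σ₀² = 1/16 = 0.0625; data precision n/σ² = 50/25 = 2.
μ̂ = (0.0625·(-5) + 2·(-0.25)) / (0.0625 + 2) = (-0.8125)/2.0625 = -13/33 ≈ -0.3939.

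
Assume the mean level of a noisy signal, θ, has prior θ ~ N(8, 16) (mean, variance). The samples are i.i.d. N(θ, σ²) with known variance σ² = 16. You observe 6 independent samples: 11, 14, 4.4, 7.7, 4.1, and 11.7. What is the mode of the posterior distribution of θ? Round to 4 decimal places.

n = 6; x̄ = (11 + 14 + 4.4 + 7.7 + 4.1 + 11.7)/6 = 52.9/6 = 529/60 ≈ 8.8167.
For a Normal prior and Normal likelihood with known variance, the posterior is Normal; its mode equals its mean, the precision-weighted average.
Prior precision 1/σ₀² = 1/16 = 0.0625; data precision n/σ² = 6/16 = 0.375.
θ̂ = (0.0625·8 + 0.375·(529/60)) / (0.0625 + 0.375) = 3.80625/0.4375 = 8.7000.

θ̂_MAP = 8.7000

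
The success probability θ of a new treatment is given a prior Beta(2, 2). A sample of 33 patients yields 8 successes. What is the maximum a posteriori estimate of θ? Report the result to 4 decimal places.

Prior: Beta(2, 2).
Data: 8 successes in 33 trials. The binomial likelihood contributes θ^8(1−θ)^25, so the posterior is Beta(2+8, 2+25) = Beta(10, 27).
For Beta(a, b) with a, b > 1 the mode is (a−1)/(a+b−2) = 9/35 ≈ 0.2571.

θ̂_MAP = 0.2571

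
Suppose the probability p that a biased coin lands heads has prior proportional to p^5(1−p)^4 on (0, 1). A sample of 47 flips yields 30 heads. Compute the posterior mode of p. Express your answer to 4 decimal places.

The prior density ∝ p^5(1−p)^4 is the kernel of Beta(6, 5).
Data: 30 successes in 47 trials. The binomial likelihood contributes p^30(1−p)^17, so the posterior is Beta(6+30, 5+17) = Beta(36, 22).
For Beta(a, b) with a, b > 1 the mode is (a−1)/(a+b−2) = 35/56 ≈ 0.6250.

p̂_MAP = 0.6250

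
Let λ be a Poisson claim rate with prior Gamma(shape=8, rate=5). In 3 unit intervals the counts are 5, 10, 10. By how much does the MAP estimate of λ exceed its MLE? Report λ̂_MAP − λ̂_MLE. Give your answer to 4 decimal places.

MAP − MLE = -4.3333

Σxᵢ = 25. Posterior is Gamma(33, 8); MAP = (33−1)/8 = 32/8 ≈ 4.00000.
MLE = x̄ = 25/3 ≈ 8.33333.
Difference = 32/8 − 25/3 = -13/3 ≈ -4.3333.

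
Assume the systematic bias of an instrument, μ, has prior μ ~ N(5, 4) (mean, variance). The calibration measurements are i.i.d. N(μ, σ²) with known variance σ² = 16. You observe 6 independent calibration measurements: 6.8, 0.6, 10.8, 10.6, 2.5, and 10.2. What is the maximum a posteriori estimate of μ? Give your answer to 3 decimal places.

n = 6; x̄ = (6.8 + 0.6 + 10.8 + 10.6 + 2.5 + 10.2)/6 = 41.5/6 = 83/12 ≈ 6.9167.
For a Normal prior and Normal likelihood with known variance, the posterior is Normal; its mode equals its mean, the precision-weighted average.
Prior precision 1/σ₀² = 1/4 = 0.25; data precision n/σ² = 6/16 = 0.375.
μ̂ = (0.25·5 + 0.375·(83/12)) / (0.25 + 0.375) = 3.84375/0.625 = 6.150.

μ̂_MAP = 6.150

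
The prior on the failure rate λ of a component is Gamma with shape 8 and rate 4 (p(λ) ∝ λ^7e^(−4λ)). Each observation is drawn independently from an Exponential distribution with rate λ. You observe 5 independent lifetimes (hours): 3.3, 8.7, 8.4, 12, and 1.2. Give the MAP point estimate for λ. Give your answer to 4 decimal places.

The Exponential(rate=λ) likelihood is ∝ λ^n e^(−λΣtᵢ). Here n = 5 and Σtᵢ = 3.3 + 8.7 + 8.4 + 12 + 1.2 = 33.6.
Posterior ∝ λ^7e^(−4λ) · λ^5e^(−33.6λ) = λ^12e^(−37.6λ), i.e. Gamma(13, 37.6).
Mode = (a−1)/b = 12/37.6 ≈ 0.3191.

λ̂_MAP = 0.3191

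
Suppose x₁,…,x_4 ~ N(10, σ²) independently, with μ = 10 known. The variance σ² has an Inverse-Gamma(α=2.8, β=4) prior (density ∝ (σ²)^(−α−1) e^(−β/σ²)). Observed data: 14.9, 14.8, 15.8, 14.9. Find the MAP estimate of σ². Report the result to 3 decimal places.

σ̂²_MAP = 9.716

Sum of squared deviations about the known mean: SS = (14.9−10)² + (14.8−10)² + (15.8−10)² + (14.9−10)² = 104.7.
The Normal likelihood contributes (σ²)^(−n/2) exp(−SS/(2σ²)), so the posterior is Inverse-Gamma(α + n/2, β + SS/2) = Inverse-Gamma(4.8, 56.35).
The mode of Inverse-Gamma(a, b) is b/(a+1) = 56.35/5.8 ≈ 9.716.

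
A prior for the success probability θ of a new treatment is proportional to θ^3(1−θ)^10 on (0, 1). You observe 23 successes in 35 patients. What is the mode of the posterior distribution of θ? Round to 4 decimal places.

The prior density ∝ θ^3(1−θ)^10 is the kernel of Beta(4, 11).
Data: 23 successes in 35 trials. The binomial likelihood contributes θ^23(1−θ)^12, so the posterior is Beta(4+23, 11+12) = Beta(27, 23).
For Beta(a, b) with a, b > 1 the mode is (a−1)/(a+b−2) = 26/48 ≈ 0.5417.

θ̂_MAP = 0.5417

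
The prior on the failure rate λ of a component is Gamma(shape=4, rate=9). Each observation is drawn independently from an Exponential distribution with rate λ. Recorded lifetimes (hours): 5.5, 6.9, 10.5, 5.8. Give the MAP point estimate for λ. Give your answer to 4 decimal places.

λ̂_MAP = 0.1857

The Exponential(rate=λ) likelihood is ∝ λ^n e^(−λΣtᵢ). Here n = 4 and Σtᵢ = 5.5 + 6.9 + 10.5 + 5.8 = 28.7.
Posterior ∝ λ^3e^(−9λ) · λ^4e^(−28.7λ) = λ^7e^(−37.7λ), i.e. Gamma(8, 37.7).
Mode = (a−1)/b = 7/37.7 ≈ 0.1857.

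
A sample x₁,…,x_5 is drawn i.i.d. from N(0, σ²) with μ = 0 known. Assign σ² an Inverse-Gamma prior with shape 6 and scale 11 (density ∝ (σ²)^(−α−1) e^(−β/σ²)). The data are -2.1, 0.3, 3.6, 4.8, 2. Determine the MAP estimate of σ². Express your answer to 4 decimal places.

σ̂²_MAP = 3.5000

Sum of squared deviations about the known mean: SS = (-2.1−0)² + (0.3−0)² + (3.6−0)² + (4.8−0)² + (2−0)² = 44.5.
The Normal likelihood contributes (σ²)^(−n/2) exp(−SS/(2σ²)), so the posterior is Inverse-Gamma(α + n/2, β + SS/2) = Inverse-Gamma(8.5, 33.25).
The mode of Inverse-Gamma(a, b) is b/(a+1) = 33.25/9.5 ≈ 3.5000.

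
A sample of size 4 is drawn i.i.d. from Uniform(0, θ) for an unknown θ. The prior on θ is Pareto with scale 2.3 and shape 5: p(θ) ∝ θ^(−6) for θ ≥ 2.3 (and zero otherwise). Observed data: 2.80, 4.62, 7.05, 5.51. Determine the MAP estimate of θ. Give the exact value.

θ̂_MAP = 7.05

The Uniform(0, θ) likelihood is θ^(−n) for θ ≥ max(xᵢ), zero otherwise. Here max(xᵢ) = 7.05.
Posterior ∝ θ^(−6) · θ^(−4) = θ^(−10) on θ ≥ max(2.3, 7.05) = 7.05.
This density is strictly decreasing in θ, so the posterior mode lies at the lower boundary of the support.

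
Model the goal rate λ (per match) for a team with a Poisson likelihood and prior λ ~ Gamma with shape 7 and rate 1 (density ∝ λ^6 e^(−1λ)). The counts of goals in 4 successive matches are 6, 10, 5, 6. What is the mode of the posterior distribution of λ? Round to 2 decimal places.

Σxᵢ = 6+10+5+6 = 27, with n = 4.
Posterior ∝ λ^6e^(−1λ) · λ^27e^(−4λ) = λ^33e^(−5λ), i.e. Gamma(shape=34, rate=5).
The mode of a Gamma(a, b) with a ≥ 1 (shape–rate) is (a−1)/b = 33/5 ≈ 6.60.

λ̂_MAP = 6.60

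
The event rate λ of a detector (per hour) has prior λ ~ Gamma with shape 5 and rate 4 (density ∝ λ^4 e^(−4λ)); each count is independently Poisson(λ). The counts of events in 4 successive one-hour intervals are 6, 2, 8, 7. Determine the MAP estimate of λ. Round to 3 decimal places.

Σxᵢ = 6+2+8+7 = 23, with n = 4.
Posterior ∝ λ^4e^(−4λ) · λ^23e^(−4λ) = λ^27e^(−8λ), i.e. Gamma(shape=28, rate=8).
The mode of a Gamma(a, b) with a ≥ 1 (shape–rate) is (a−1)/b = 27/8 ≈ 3.375.

λ̂_MAP = 3.375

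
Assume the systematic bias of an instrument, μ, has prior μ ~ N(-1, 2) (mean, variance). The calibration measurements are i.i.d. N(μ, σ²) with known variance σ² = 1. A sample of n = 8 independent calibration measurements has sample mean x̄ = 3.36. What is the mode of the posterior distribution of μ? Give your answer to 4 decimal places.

μ̂_MAP = 3.1035

n = 8, x̄ = 3.36.
For a Normal prior and Normal likelihood with known variance, the posterior is Normal; its mode equals its mean, the precision-weighted average.
Prior precision 1/σ₀² = 1/2 = 0.5; data precision n/σ² = 8/1 = 8.
μ̂ = (0.5·(-1) + 8·3.36) / (0.5 + 8) = 26.38/8.5 = 1319/425 ≈ 3.1035.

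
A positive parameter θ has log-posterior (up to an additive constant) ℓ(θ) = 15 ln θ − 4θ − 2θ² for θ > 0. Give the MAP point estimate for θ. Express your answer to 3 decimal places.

ℓ'(θ) = 15/θ − 4 − 4θ. Setting this to zero and multiplying by θ: 4θ² + 4θ − 15 = 0.
θ = (−4 + √(4² + 4·4·15)) / (2·4) = (−4 + √256) / 8 = (−4 + 16)/8 = 3/2.
ℓ''(θ) = −15/θ² − 4 < 0, confirming a maximum.

θ̂_MAP = 1.500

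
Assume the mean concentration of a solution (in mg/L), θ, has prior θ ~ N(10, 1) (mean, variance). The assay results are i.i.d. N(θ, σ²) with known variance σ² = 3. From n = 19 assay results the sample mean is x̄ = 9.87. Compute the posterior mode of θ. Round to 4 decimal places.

θ̂_MAP = 9.8877

n = 19, x̄ = 9.87.
For a Normal prior and Normal likelihood with known variance, the posterior is Normal; its mode equals its mean, the precision-weighted average.
Prior precision 1/σ₀² = 1/1 = 1; data precision n/σ² = 19/3.
θ̂ = (1·10 + (19/3)·9.87) / (1 + 19/3) = 72.51/(22/3) = 21753/2200 ≈ 9.8877.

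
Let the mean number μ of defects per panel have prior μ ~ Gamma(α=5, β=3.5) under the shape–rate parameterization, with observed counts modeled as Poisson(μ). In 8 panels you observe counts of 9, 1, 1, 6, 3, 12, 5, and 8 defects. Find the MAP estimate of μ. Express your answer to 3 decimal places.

Σxᵢ = 9+1+1+6+3+12+5+8 = 45, with n = 8.
Posterior ∝ μ^4e^(−3.5μ) · μ^45e^(−8μ) = μ^49e^(−11.5μ), i.e. Gamma(shape=50, rate=11.5).
The mode of a Gamma(a, b) with a ≥ 1 (shape–rate) is (a−1)/b = 49/11.5 ≈ 4.261.

μ̂_MAP = 4.261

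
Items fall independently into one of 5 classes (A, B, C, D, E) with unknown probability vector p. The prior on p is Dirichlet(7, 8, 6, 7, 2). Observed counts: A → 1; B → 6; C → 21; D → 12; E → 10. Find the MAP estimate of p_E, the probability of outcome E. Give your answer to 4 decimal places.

MAP estimate of p_E = 0.1467

The posterior is Dirichlet(αᵢ + nᵢ) = Dirichlet(8, 14, 27, 19, 12).
For a Dirichlet(a₁,…,a_K) with all aᵢ > 1, the mode has j-th component (aⱼ − 1)/(Σaᵢ − K).
Here Σaᵢ = 80 and K = 5, so p_E = (12 − 1)/(80 − 5) = 11/75 ≈ 0.1467.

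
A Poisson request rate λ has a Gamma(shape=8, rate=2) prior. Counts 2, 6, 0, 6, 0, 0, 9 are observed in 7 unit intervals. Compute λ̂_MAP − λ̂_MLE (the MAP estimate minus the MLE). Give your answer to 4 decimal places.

Σxᵢ = 23. Posterior is Gamma(31, 9); MAP = (31−1)/9 = 30/9 ≈ 3.33333.
MLE = x̄ = 23/7 ≈ 3.28571.
Difference = 30/9 − 23/7 = 1/21 ≈ 0.0476.

MAP − MLE = 0.0476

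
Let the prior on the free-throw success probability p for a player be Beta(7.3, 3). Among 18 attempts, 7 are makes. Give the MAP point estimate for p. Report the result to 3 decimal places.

p̂_MAP = 0.506

Prior: Beta(7.3, 3).
Data: 7 successes in 18 trials. The binomial likelihood contributes p^7(1−p)^11, so the posterior is Beta(7.3+7, 3+11) = Beta(14.3, 14).
For Beta(a, b) with a, b > 1 the mode is (a−1)/(a+b−2) = 13.3/26.3 ≈ 0.506.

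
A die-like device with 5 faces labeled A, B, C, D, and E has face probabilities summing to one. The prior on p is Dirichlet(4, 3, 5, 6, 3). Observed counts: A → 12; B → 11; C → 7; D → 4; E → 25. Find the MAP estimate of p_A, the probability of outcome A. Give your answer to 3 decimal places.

The posterior is Dirichlet(αᵢ + nᵢ) = Dirichlet(16, 14, 12, 10, 28).
For a Dirichlet(a₁,…,a_K) with all aᵢ > 1, the mode has j-th component (aⱼ − 1)/(Σaᵢ − K).
Here Σaᵢ = 80 and K = 5, so p_A = (16 − 1)/(80 − 5) = 15/75 ≈ 0.200.

MAP estimate of p_A = 0.200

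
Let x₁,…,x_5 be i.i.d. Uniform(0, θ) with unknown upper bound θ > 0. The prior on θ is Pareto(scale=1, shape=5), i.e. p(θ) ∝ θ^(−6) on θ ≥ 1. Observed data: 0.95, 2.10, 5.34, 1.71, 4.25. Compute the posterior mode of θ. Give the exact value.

The Uniform(0, θ) likelihood is θ^(−n) for θ ≥ max(xᵢ), zero otherwise. Here max(xᵢ) = 5.34.
Posterior ∝ θ^(−6) · θ^(−5) = θ^(−11) on θ ≥ max(1, 5.34) = 5.34.
This density is strictly decreasing in θ, so the posterior mode lies at the lower boundary of the support.

θ̂_MAP = 5.34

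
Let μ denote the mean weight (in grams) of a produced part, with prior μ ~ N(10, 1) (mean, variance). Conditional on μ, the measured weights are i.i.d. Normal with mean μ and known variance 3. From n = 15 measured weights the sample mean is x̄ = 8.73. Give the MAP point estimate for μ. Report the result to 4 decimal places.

μ̂_MAP = 8.9417

n = 15, x̄ = 8.73.
For a Normal prior and Normal likelihood with known variance, the posterior is Normal; its mode equals its mean, the precision-weighted average.
Prior precision 1/σ₀² = 1/1 = 1; data precision n/σ² = 15/3 = 5.
μ̂ = (1·10 + 5·8.73) / (1 + 5) = 53.65/6 = 1073/120 ≈ 8.9417.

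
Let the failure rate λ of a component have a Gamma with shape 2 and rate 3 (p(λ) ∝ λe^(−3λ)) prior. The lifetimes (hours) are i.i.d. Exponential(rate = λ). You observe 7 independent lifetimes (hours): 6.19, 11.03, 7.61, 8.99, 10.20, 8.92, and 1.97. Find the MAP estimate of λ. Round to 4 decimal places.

λ̂_MAP = 0.1381

The Exponential(rate=λ) likelihood is ∝ λ^n e^(−λΣtᵢ). Here n = 7 and Σtᵢ = 6.19 + 11.03 + 7.61 + 8.99 + 10.20 + 8.92 + 1.97 = 54.91.
Posterior ∝ λe^(−3λ) · λ^7e^(−54.91λ) = λ^8e^(−57.91λ), i.e. Gamma(9, 57.91).
Mode = (a−1)/b = 8/57.91 ≈ 0.1381.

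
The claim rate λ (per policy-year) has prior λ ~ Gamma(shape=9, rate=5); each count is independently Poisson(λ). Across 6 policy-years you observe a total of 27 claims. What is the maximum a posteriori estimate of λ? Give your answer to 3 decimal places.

λ̂_MAP = 3.182

Σxᵢ = 27, n = 6.
Posterior ∝ λ^8e^(−5λ) · λ^27e^(−6λ) = λ^35e^(−11λ), i.e. Gamma(shape=36, rate=11).
The mode of a Gamma(a, b) with a ≥ 1 (shape–rate) is (a−1)/b = 35/11 ≈ 3.182.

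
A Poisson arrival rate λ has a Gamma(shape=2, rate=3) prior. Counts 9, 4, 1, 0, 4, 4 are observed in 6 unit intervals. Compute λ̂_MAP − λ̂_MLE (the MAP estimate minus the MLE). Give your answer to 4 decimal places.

MAP − MLE = -1.1111

Σxᵢ = 22. Posterior is Gamma(24, 9); MAP = (24−1)/9 = 23/9 ≈ 2.55556.
MLE = x̄ = 22/6 ≈ 3.66667.
Difference = 23/9 − 22/6 = -10/9 ≈ -1.1111.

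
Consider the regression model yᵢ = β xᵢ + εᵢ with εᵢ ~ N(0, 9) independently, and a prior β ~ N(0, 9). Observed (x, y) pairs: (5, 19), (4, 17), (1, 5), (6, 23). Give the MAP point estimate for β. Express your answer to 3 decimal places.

β̂_MAP = 3.873

log p(β | y) = −Σ(yᵢ − βxᵢ)²/(2·9) − β²/(2·9) + const.
Setting the derivative to zero: Σxᵢ(yᵢ − βxᵢ)/9 − β/9 = 0, so β = Σxᵢyᵢ / (Σxᵢ² + σ²/τ²).
Σxᵢyᵢ = 5·19 + 4·17 + 1·5 + 6·23 = 306; Σxᵢ² = 78; σ²/τ² = 1.
β̂_MAP = 306 / (78 + 1) = 306/79 ≈ 3.873.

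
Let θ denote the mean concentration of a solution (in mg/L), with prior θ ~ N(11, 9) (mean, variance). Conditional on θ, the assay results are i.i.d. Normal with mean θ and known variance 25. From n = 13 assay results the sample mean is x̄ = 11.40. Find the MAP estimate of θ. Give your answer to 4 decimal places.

θ̂_MAP = 11.3296

n = 13, x̄ = 11.40.
For a Normal prior and Normal likelihood with known variance, the posterior is Normal; its mode equals its mean, the precision-weighted average.
Prior precision 1/σ₀² = 1/9; data precision n/σ² = 13/25 = 0.52.
θ̂ = ((1/9)·11 + 0.52·11.4) / (1/9 + 0.52) = (8044/1125)/(142/225) = 4022/355 ≈ 11.3296.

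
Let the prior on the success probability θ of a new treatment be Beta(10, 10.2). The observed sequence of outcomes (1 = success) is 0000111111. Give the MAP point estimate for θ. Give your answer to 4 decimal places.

θ̂_MAP = 0.5319

Prior: Beta(10, 10.2).
Data: 6 successes in 10 trials (from the sequence). The binomial likelihood contributes θ^6(1−θ)^4, so the posterior is Beta(10+6, 10.2+4) = Beta(16, 14.2).
For Beta(a, b) with a, b > 1 the mode is (a−1)/(a+b−2) = 15/28.2 ≈ 0.5319.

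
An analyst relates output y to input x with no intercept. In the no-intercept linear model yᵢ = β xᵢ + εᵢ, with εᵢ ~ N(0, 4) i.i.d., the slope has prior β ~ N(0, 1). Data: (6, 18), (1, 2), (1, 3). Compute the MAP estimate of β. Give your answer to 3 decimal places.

β̂_MAP = 2.690

log p(β | y) = −Σ(yᵢ − βxᵢ)²/(2·4) − β²/(2·1) + const.
Setting the derivative to zero: Σxᵢ(yᵢ − βxᵢ)/4 − β/1 = 0, so β = Σxᵢyᵢ / (Σxᵢ² + σ²/τ²).
Σxᵢyᵢ = 6·18 + 1·2 + 1·3 = 113; Σxᵢ² = 38; σ²/τ² = 4.
β̂_MAP = 113 / (38 + 4) = 113/42 ≈ 2.690.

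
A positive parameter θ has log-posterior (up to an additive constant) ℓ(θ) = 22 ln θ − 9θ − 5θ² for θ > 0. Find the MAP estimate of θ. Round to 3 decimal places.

ℓ'(θ) = 22/θ − 9 − 10θ. Setting this to zero and multiplying by θ: 10θ² + 9θ − 22 = 0.
θ = (−9 + √(9² + 4·10·22)) / (2·10) = (−9 + √961) / 20 = (−9 + 31)/20 = 11/10.
ℓ''(θ) = −22/θ² − 10 < 0, confirming a maximum.

θ̂_MAP = 1.100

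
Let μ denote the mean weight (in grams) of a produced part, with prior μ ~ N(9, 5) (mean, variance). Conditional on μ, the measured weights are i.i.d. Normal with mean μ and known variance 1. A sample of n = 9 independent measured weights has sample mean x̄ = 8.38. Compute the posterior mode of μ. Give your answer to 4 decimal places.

μ̂_MAP = 8.3935

n = 9, x̄ = 8.38.
For a Normal prior and Normal likelihood with known variance, the posterior is Normal; its mode equals its mean, the precision-weighted average.
Prior precision 1/σ₀² = 1/5 = 0.2; data precision n/σ² = 9/1 = 9.
μ̂ = (0.2·9 + 9·8.38) / (0.2 + 9) = 77.22/9.2 = 3861/460 ≈ 8.3935.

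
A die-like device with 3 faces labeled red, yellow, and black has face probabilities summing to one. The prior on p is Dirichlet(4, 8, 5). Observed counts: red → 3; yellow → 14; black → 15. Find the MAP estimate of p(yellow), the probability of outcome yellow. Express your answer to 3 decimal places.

The posterior is Dirichlet(αᵢ + nᵢ) = Dirichlet(7, 22, 20).
For a Dirichlet(a₁,…,a_K) with all aᵢ > 1, the mode has j-th component (aⱼ − 1)/(Σaᵢ − K).
Here Σaᵢ = 49 and K = 3, so p(yellow) = (22 − 1)/(49 − 3) = 21/46 ≈ 0.457.

MAP estimate of p(yellow) = 0.457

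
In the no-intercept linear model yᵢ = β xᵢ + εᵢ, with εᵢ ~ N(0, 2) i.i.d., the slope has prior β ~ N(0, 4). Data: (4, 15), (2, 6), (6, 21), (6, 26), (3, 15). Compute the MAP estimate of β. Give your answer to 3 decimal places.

log p(β | y) = −Σ(yᵢ − βxᵢ)²/(2·2) − β²/(2·4) + const.
Setting the derivative to zero: Σxᵢ(yᵢ − βxᵢ)/2 − β/4 = 0, so β = Σxᵢyᵢ / (Σxᵢ² + σ²/τ²).
Σxᵢyᵢ = 4·15 + 2·6 + 6·21 + 6·26 + 3·15 = 399; Σxᵢ² = 101; σ²/τ² = 0.5.
β̂_MAP = 399 / (101 + 0.5) = 399/101.5 ≈ 3.931.

β̂_MAP = 3.931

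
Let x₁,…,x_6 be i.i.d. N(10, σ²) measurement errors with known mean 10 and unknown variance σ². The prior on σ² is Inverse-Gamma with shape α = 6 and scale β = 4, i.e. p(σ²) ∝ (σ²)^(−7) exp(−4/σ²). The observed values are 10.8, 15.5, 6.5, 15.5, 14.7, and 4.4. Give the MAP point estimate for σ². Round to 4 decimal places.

σ̂²_MAP = 6.7420

Sum of squared deviations about the known mean: SS = (10.8−10)² + (15.5−10)² + (6.5−10)² + (15.5−10)² + (14.7−10)² + (4.4−10)² = 126.84.
The Normal likelihood contributes (σ²)^(−n/2) exp(−SS/(2σ²)), so the posterior is Inverse-Gamma(α + n/2, β + SS/2) = Inverse-Gamma(9, 67.42).
The mode of Inverse-Gamma(a, b) is b/(a+1) = 67.42/10 ≈ 6.7420.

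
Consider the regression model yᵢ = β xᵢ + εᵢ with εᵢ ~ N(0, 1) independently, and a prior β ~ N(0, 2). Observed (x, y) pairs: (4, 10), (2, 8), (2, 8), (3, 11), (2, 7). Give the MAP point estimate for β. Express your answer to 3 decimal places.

log p(β | y) = −Σ(yᵢ − βxᵢ)²/(2·1) − β²/(2·2) + const.
Setting the derivative to zero: Σxᵢ(yᵢ − βxᵢ)/1 − β/2 = 0, so β = Σxᵢyᵢ / (Σxᵢ² + σ²/τ²).
Σxᵢyᵢ = 4·10 + 2·8 + 2·8 + 3·11 + 2·7 = 119; Σxᵢ² = 37; σ²/τ² = 0.5.
β̂_MAP = 119 / (37 + 0.5) = 119/37.5 ≈ 3.173.

β̂_MAP = 3.173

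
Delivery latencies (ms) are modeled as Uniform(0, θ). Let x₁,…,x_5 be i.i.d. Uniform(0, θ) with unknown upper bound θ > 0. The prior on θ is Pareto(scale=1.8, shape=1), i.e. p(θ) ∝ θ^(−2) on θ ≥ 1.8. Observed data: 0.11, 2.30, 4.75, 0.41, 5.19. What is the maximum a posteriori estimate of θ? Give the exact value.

The Uniform(0, θ) likelihood is θ^(−n) for θ ≥ max(xᵢ), zero otherwise. Here max(xᵢ) = 5.19.
Posterior ∝ θ^(−2) · θ^(−5) = θ^(−7) on θ ≥ max(1.8, 5.19) = 5.19.
This density is strictly decreasing in θ, so the posterior mode lies at the lower boundary of the support.

θ̂_MAP = 5.19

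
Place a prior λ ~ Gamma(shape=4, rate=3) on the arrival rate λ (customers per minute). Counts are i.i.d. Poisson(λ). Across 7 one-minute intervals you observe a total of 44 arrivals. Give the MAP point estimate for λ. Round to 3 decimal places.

λ̂_MAP = 4.700

Σxᵢ = 44, n = 7.
Posterior ∝ λ^3e^(−3λ) · λ^44e^(−7λ) = λ^47e^(−10λ), i.e. Gamma(shape=48, rate=10).
The mode of a Gamma(a, b) with a ≥ 1 (shape–rate) is (a−1)/b = 47/10 ≈ 4.700.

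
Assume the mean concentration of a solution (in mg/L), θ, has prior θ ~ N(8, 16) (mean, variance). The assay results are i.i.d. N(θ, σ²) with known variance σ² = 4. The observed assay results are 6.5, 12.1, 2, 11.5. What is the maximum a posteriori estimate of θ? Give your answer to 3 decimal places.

θ̂_MAP = 8.024

n = 4; x̄ = (6.5 + 12.1 + 2 + 11.5)/4 = 32.1/4 = 8.025.
For a Normal prior and Normal likelihood with known variance, the posterior is Normal; its mode equals its mean, the precision-weighted average.
Prior precision 1/σ₀² = 1/16 = 0.0625; data precision n/σ² = 4/4 = 1.
θ̂ = (0.0625·8 + 1·8.025) / (0.0625 + 1) = 8.525/1.0625 = 682/85 ≈ 8.024.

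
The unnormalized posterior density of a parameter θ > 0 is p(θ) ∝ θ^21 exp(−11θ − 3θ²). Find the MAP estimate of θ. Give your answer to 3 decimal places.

ℓ'(θ) = 21/θ − 11 − 6θ. Setting this to zero and multiplying by θ: 6θ² + 11θ − 21 = 0.
θ = (−11 + √(11² + 4·6·21)) / (2·6) = (−11 + √625) / 12 = (−11 + 25)/12 = 7/6.
ℓ''(θ) = −21/θ² − 6 < 0, confirming a maximum.

θ̂_MAP = 1.167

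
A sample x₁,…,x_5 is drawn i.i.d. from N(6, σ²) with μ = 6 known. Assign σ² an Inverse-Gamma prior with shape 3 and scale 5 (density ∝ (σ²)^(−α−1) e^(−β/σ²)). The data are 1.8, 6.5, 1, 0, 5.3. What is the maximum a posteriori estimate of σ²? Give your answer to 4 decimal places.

Sum of squared deviations about the known mean: SS = (1.8−6)² + (6.5−6)² + (1−6)² + (0−6)² + (5.3−6)² = 79.38.
The Normal likelihood contributes (σ²)^(−n/2) exp(−SS/(2σ²)), so the posterior is Inverse-Gamma(α + n/2, β + SS/2) = Inverse-Gamma(5.5, 44.69).
The mode of Inverse-Gamma(a, b) is b/(a+1) = 44.69/6.5 ≈ 6.8754.

σ̂²_MAP = 6.8754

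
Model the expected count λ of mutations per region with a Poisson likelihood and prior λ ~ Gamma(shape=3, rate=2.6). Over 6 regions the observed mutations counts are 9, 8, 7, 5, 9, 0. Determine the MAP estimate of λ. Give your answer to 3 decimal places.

λ̂_MAP = 4.651

Σxᵢ = 9+8+7+5+9+0 = 38, with n = 6.
Posterior ∝ λ^2e^(−2.6λ) · λ^38e^(−6λ) = λ^40e^(−8.6λ), i.e. Gamma(shape=41, rate=8.6).
The mode of a Gamma(a, b) with a ≥ 1 (shape–rate) is (a−1)/b = 40/8.6 ≈ 4.651.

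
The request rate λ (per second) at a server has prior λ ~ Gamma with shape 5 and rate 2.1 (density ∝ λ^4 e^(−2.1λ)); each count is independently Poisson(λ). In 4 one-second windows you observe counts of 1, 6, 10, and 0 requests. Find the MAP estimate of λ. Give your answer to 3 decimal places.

Σxᵢ = 1+6+10+0 = 17, with n = 4.
Posterior ∝ λ^4e^(−2.1λ) · λ^17e^(−4λ) = λ^21e^(−6.1λ), i.e. Gamma(shape=22, rate=6.1).
The mode of a Gamma(a, b) with a ≥ 1 (shape–rate) is (a−1)/b = 21/6.1 ≈ 3.443.

λ̂_MAP = 3.443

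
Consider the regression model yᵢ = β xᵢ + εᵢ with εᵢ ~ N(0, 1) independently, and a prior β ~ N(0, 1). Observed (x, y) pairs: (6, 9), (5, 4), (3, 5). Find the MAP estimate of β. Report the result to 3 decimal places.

β̂_MAP = 1.254

log p(β | y) = −Σ(yᵢ − βxᵢ)²/(2·1) − β²/(2·1) + const.
Setting the derivative to zero: Σxᵢ(yᵢ − βxᵢ)/1 − β/1 = 0, so β = Σxᵢyᵢ / (Σxᵢ² + σ²/τ²).
Σxᵢyᵢ = 6·9 + 5·4 + 3·5 = 89; Σxᵢ² = 70; σ²/τ² = 1.
β̂_MAP = 89 / (70 + 1) = 89/71 ≈ 1.254.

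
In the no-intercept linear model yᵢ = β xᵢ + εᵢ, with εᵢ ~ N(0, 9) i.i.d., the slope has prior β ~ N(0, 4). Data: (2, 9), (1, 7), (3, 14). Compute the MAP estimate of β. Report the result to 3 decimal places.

log p(β | y) = −Σ(yᵢ − βxᵢ)²/(2·9) − β²/(2·4) + const.
Setting the derivative to zero: Σxᵢ(yᵢ − βxᵢ)/9 − β/4 = 0, so β = Σxᵢyᵢ / (Σxᵢ² + σ²/τ²).
Σxᵢyᵢ = 2·9 + 1·7 + 3·14 = 67; Σxᵢ² = 14; σ²/τ² = 2.25.
β̂_MAP = 67 / (14 + 2.25) = 67/16.25 ≈ 4.123.

β̂_MAP = 4.123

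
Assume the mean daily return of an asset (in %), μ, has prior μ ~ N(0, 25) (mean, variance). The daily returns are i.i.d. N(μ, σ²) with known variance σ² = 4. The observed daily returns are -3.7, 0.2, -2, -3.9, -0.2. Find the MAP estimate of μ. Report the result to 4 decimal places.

n = 5; x̄ = ((-3.7) + 0.2 + (-2) + (-3.9) + (-0.2))/5 = -9.6/5 = -1.92.
For a Normal prior and Normal likelihood with known variance, the posterior is Normal; its mode equals its mean, the precision-weighted average.
Prior precision 1/σ₀² = 1/25 = 0.04; data precision n/σ² = 5/4 = 1.25.
μ̂ = (0.04·0 + 1.25·(-1.92)) / (0.04 + 1.25) = (-2.4)/1.29 = -80/43 ≈ -1.8605.

μ̂_MAP = -1.8605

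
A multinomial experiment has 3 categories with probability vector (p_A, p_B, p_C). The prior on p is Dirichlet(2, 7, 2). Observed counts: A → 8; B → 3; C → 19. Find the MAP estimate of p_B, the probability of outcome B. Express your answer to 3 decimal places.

MAP estimate of p_B = 0.237

The posterior is Dirichlet(αᵢ + nᵢ) = Dirichlet(10, 10, 21).
For a Dirichlet(a₁,…,a_K) with all aᵢ > 1, the mode has j-th component (aⱼ − 1)/(Σaᵢ − K).
Here Σaᵢ = 41 and K = 3, so p_B = (10 − 1)/(41 − 3) = 9/38 ≈ 0.237.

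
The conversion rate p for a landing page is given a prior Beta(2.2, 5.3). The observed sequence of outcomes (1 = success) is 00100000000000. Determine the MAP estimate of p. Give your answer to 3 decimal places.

Prior: Beta(2.2, 5.3).
Data: 1 success in 14 trials (from the sequence). The binomial likelihood contributes p(1−p)^13, so the posterior is Beta(2.2+1, 5.3+13) = Beta(3.2, 18.3).
For Beta(a, b) with a, b > 1 the mode is (a−1)/(a+b−2) = 2.2/19.5 ≈ 0.113.

p̂_MAP = 0.113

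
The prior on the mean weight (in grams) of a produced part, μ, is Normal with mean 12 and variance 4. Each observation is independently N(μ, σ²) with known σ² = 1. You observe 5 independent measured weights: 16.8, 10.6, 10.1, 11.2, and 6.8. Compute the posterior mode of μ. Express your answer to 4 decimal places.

μ̂_MAP = 11.1429

n = 5; x̄ = (16.8 + 10.6 + 10.1 + 11.2 + 6.8)/5 = 55.5/5 = 11.1.
For a Normal prior and Normal likelihood with known variance, the posterior is Normal; its mode equals its mean, the precision-weighted average.
Prior precision 1/σ₀² = 1/4 = 0.25; data precision n/σ² = 5/1 = 5.
μ̂ = (0.25·12 + 5·11.1) / (0.25 + 5) = 58.5/5.25 = 78/7 ≈ 11.1429.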